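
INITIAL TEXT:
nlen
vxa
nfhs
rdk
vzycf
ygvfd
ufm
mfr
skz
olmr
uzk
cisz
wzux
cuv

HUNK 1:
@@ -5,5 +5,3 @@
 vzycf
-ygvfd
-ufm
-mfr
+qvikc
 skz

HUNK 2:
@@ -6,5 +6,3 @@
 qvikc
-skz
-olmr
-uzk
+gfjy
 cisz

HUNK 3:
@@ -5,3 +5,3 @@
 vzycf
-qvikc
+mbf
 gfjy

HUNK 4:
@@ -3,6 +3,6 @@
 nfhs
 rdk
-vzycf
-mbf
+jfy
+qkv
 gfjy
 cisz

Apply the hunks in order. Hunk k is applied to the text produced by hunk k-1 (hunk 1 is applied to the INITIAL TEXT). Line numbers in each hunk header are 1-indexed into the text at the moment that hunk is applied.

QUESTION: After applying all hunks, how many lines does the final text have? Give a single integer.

Answer: 10

Derivation:
Hunk 1: at line 5 remove [ygvfd,ufm,mfr] add [qvikc] -> 12 lines: nlen vxa nfhs rdk vzycf qvikc skz olmr uzk cisz wzux cuv
Hunk 2: at line 6 remove [skz,olmr,uzk] add [gfjy] -> 10 lines: nlen vxa nfhs rdk vzycf qvikc gfjy cisz wzux cuv
Hunk 3: at line 5 remove [qvikc] add [mbf] -> 10 lines: nlen vxa nfhs rdk vzycf mbf gfjy cisz wzux cuv
Hunk 4: at line 3 remove [vzycf,mbf] add [jfy,qkv] -> 10 lines: nlen vxa nfhs rdk jfy qkv gfjy cisz wzux cuv
Final line count: 10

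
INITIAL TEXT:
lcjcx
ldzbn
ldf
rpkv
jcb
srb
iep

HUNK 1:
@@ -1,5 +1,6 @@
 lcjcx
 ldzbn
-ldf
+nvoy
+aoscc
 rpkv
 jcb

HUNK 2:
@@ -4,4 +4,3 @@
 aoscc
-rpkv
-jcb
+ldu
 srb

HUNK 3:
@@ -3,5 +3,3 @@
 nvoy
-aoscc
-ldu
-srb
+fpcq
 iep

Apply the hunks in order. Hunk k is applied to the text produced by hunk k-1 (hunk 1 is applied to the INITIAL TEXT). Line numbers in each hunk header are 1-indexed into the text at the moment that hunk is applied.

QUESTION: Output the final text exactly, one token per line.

Hunk 1: at line 1 remove [ldf] add [nvoy,aoscc] -> 8 lines: lcjcx ldzbn nvoy aoscc rpkv jcb srb iep
Hunk 2: at line 4 remove [rpkv,jcb] add [ldu] -> 7 lines: lcjcx ldzbn nvoy aoscc ldu srb iep
Hunk 3: at line 3 remove [aoscc,ldu,srb] add [fpcq] -> 5 lines: lcjcx ldzbn nvoy fpcq iep

Answer: lcjcx
ldzbn
nvoy
fpcq
iep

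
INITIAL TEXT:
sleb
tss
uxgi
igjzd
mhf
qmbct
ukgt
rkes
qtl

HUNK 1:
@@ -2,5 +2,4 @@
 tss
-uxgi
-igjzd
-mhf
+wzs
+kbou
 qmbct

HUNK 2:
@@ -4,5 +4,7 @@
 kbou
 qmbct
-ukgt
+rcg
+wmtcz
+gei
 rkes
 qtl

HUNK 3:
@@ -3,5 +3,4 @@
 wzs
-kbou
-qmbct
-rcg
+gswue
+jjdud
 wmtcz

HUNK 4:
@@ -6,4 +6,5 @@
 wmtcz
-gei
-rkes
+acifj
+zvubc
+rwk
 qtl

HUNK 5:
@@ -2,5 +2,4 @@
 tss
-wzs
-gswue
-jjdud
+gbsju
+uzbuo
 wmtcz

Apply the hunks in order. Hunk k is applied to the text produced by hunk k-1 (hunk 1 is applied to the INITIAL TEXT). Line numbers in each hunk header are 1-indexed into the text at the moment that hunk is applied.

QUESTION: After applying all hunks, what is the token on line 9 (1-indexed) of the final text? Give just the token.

Answer: qtl

Derivation:
Hunk 1: at line 2 remove [uxgi,igjzd,mhf] add [wzs,kbou] -> 8 lines: sleb tss wzs kbou qmbct ukgt rkes qtl
Hunk 2: at line 4 remove [ukgt] add [rcg,wmtcz,gei] -> 10 lines: sleb tss wzs kbou qmbct rcg wmtcz gei rkes qtl
Hunk 3: at line 3 remove [kbou,qmbct,rcg] add [gswue,jjdud] -> 9 lines: sleb tss wzs gswue jjdud wmtcz gei rkes qtl
Hunk 4: at line 6 remove [gei,rkes] add [acifj,zvubc,rwk] -> 10 lines: sleb tss wzs gswue jjdud wmtcz acifj zvubc rwk qtl
Hunk 5: at line 2 remove [wzs,gswue,jjdud] add [gbsju,uzbuo] -> 9 lines: sleb tss gbsju uzbuo wmtcz acifj zvubc rwk qtl
Final line 9: qtl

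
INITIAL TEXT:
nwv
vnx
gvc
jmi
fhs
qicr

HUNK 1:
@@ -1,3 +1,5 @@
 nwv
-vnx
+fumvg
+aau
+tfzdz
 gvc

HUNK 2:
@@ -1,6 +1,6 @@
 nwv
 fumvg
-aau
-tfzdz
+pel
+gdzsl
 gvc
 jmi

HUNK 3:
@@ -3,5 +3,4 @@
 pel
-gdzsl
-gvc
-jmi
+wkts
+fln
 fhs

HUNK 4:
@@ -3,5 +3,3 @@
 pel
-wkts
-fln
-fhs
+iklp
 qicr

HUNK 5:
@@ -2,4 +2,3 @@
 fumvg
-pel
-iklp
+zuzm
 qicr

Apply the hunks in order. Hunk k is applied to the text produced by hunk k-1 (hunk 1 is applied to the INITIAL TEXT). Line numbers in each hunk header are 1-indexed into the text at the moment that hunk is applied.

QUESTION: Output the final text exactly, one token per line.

Hunk 1: at line 1 remove [vnx] add [fumvg,aau,tfzdz] -> 8 lines: nwv fumvg aau tfzdz gvc jmi fhs qicr
Hunk 2: at line 1 remove [aau,tfzdz] add [pel,gdzsl] -> 8 lines: nwv fumvg pel gdzsl gvc jmi fhs qicr
Hunk 3: at line 3 remove [gdzsl,gvc,jmi] add [wkts,fln] -> 7 lines: nwv fumvg pel wkts fln fhs qicr
Hunk 4: at line 3 remove [wkts,fln,fhs] add [iklp] -> 5 lines: nwv fumvg pel iklp qicr
Hunk 5: at line 2 remove [pel,iklp] add [zuzm] -> 4 lines: nwv fumvg zuzm qicr

Answer: nwv
fumvg
zuzm
qicr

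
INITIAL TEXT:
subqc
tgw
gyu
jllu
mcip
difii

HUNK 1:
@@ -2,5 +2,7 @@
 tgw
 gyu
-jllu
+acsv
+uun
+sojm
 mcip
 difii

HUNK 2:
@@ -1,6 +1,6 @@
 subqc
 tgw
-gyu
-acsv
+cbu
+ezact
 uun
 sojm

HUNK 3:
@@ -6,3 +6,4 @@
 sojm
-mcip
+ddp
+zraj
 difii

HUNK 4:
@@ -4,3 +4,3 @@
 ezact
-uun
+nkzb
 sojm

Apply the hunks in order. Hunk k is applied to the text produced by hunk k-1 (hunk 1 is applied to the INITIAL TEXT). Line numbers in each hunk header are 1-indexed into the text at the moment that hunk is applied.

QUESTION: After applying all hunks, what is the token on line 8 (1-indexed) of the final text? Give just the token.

Hunk 1: at line 2 remove [jllu] add [acsv,uun,sojm] -> 8 lines: subqc tgw gyu acsv uun sojm mcip difii
Hunk 2: at line 1 remove [gyu,acsv] add [cbu,ezact] -> 8 lines: subqc tgw cbu ezact uun sojm mcip difii
Hunk 3: at line 6 remove [mcip] add [ddp,zraj] -> 9 lines: subqc tgw cbu ezact uun sojm ddp zraj difii
Hunk 4: at line 4 remove [uun] add [nkzb] -> 9 lines: subqc tgw cbu ezact nkzb sojm ddp zraj difii
Final line 8: zraj

Answer: zraj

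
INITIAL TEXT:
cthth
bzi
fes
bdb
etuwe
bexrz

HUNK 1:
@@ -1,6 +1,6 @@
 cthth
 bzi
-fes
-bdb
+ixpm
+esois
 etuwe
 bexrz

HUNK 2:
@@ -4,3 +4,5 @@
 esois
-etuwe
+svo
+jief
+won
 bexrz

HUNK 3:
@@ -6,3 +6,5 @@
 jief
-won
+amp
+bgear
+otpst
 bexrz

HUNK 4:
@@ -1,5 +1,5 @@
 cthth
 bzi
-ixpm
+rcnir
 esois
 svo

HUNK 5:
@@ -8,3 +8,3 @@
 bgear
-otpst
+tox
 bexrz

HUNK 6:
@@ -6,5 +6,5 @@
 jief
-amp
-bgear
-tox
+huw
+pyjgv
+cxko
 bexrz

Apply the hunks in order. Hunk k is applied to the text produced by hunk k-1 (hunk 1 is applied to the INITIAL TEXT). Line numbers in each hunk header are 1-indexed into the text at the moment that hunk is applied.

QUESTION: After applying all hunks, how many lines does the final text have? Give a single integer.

Hunk 1: at line 1 remove [fes,bdb] add [ixpm,esois] -> 6 lines: cthth bzi ixpm esois etuwe bexrz
Hunk 2: at line 4 remove [etuwe] add [svo,jief,won] -> 8 lines: cthth bzi ixpm esois svo jief won bexrz
Hunk 3: at line 6 remove [won] add [amp,bgear,otpst] -> 10 lines: cthth bzi ixpm esois svo jief amp bgear otpst bexrz
Hunk 4: at line 1 remove [ixpm] add [rcnir] -> 10 lines: cthth bzi rcnir esois svo jief amp bgear otpst bexrz
Hunk 5: at line 8 remove [otpst] add [tox] -> 10 lines: cthth bzi rcnir esois svo jief amp bgear tox bexrz
Hunk 6: at line 6 remove [amp,bgear,tox] add [huw,pyjgv,cxko] -> 10 lines: cthth bzi rcnir esois svo jief huw pyjgv cxko bexrz
Final line count: 10

Answer: 10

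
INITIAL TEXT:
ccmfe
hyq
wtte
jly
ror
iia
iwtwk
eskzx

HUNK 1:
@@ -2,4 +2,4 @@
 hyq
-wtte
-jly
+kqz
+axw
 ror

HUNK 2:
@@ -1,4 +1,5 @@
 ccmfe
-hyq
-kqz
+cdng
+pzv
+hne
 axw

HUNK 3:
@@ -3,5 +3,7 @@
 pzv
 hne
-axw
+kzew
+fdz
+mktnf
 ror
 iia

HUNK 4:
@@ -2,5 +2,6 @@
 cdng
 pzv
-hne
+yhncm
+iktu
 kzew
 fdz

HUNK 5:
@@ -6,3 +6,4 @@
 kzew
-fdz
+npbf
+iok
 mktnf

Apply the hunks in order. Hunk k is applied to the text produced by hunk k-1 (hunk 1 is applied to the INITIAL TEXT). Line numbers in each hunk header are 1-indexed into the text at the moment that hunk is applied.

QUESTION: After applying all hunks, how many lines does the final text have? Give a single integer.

Answer: 13

Derivation:
Hunk 1: at line 2 remove [wtte,jly] add [kqz,axw] -> 8 lines: ccmfe hyq kqz axw ror iia iwtwk eskzx
Hunk 2: at line 1 remove [hyq,kqz] add [cdng,pzv,hne] -> 9 lines: ccmfe cdng pzv hne axw ror iia iwtwk eskzx
Hunk 3: at line 3 remove [axw] add [kzew,fdz,mktnf] -> 11 lines: ccmfe cdng pzv hne kzew fdz mktnf ror iia iwtwk eskzx
Hunk 4: at line 2 remove [hne] add [yhncm,iktu] -> 12 lines: ccmfe cdng pzv yhncm iktu kzew fdz mktnf ror iia iwtwk eskzx
Hunk 5: at line 6 remove [fdz] add [npbf,iok] -> 13 lines: ccmfe cdng pzv yhncm iktu kzew npbf iok mktnf ror iia iwtwk eskzx
Final line count: 13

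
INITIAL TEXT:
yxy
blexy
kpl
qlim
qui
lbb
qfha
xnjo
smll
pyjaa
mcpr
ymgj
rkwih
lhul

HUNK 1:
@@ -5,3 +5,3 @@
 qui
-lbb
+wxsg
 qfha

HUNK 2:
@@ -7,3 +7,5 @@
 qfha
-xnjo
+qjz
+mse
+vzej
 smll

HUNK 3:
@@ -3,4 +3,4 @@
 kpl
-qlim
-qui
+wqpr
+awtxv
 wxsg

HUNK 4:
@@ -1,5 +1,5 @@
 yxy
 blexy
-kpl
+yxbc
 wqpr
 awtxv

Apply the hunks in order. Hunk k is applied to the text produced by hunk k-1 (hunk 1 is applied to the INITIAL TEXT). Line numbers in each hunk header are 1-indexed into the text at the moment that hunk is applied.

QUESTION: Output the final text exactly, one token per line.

Hunk 1: at line 5 remove [lbb] add [wxsg] -> 14 lines: yxy blexy kpl qlim qui wxsg qfha xnjo smll pyjaa mcpr ymgj rkwih lhul
Hunk 2: at line 7 remove [xnjo] add [qjz,mse,vzej] -> 16 lines: yxy blexy kpl qlim qui wxsg qfha qjz mse vzej smll pyjaa mcpr ymgj rkwih lhul
Hunk 3: at line 3 remove [qlim,qui] add [wqpr,awtxv] -> 16 lines: yxy blexy kpl wqpr awtxv wxsg qfha qjz mse vzej smll pyjaa mcpr ymgj rkwih lhul
Hunk 4: at line 1 remove [kpl] add [yxbc] -> 16 lines: yxy blexy yxbc wqpr awtxv wxsg qfha qjz mse vzej smll pyjaa mcpr ymgj rkwih lhul

Answer: yxy
blexy
yxbc
wqpr
awtxv
wxsg
qfha
qjz
mse
vzej
smll
pyjaa
mcpr
ymgj
rkwih
lhul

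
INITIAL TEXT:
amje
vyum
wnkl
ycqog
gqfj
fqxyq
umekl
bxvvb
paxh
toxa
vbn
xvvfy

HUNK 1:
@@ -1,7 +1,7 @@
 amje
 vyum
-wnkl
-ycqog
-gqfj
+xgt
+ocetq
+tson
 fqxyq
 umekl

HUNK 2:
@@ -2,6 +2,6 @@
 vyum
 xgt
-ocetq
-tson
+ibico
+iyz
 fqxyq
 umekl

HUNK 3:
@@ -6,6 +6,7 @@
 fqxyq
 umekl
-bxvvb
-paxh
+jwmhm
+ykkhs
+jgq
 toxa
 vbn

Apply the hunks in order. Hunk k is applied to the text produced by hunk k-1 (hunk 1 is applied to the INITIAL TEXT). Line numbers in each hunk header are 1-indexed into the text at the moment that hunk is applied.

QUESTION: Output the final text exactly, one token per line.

Answer: amje
vyum
xgt
ibico
iyz
fqxyq
umekl
jwmhm
ykkhs
jgq
toxa
vbn
xvvfy

Derivation:
Hunk 1: at line 1 remove [wnkl,ycqog,gqfj] add [xgt,ocetq,tson] -> 12 lines: amje vyum xgt ocetq tson fqxyq umekl bxvvb paxh toxa vbn xvvfy
Hunk 2: at line 2 remove [ocetq,tson] add [ibico,iyz] -> 12 lines: amje vyum xgt ibico iyz fqxyq umekl bxvvb paxh toxa vbn xvvfy
Hunk 3: at line 6 remove [bxvvb,paxh] add [jwmhm,ykkhs,jgq] -> 13 lines: amje vyum xgt ibico iyz fqxyq umekl jwmhm ykkhs jgq toxa vbn xvvfy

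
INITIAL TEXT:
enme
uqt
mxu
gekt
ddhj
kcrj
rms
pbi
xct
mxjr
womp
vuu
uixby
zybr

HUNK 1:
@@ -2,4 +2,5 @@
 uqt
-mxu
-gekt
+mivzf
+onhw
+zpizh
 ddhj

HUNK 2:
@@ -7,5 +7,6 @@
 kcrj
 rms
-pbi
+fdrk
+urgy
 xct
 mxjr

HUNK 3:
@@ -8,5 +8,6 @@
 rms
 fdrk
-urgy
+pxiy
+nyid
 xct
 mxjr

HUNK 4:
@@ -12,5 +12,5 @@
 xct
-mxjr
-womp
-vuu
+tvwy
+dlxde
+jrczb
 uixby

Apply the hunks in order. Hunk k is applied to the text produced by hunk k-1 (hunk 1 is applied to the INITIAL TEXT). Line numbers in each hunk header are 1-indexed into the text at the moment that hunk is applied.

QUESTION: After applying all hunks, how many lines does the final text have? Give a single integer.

Answer: 17

Derivation:
Hunk 1: at line 2 remove [mxu,gekt] add [mivzf,onhw,zpizh] -> 15 lines: enme uqt mivzf onhw zpizh ddhj kcrj rms pbi xct mxjr womp vuu uixby zybr
Hunk 2: at line 7 remove [pbi] add [fdrk,urgy] -> 16 lines: enme uqt mivzf onhw zpizh ddhj kcrj rms fdrk urgy xct mxjr womp vuu uixby zybr
Hunk 3: at line 8 remove [urgy] add [pxiy,nyid] -> 17 lines: enme uqt mivzf onhw zpizh ddhj kcrj rms fdrk pxiy nyid xct mxjr womp vuu uixby zybr
Hunk 4: at line 12 remove [mxjr,womp,vuu] add [tvwy,dlxde,jrczb] -> 17 lines: enme uqt mivzf onhw zpizh ddhj kcrj rms fdrk pxiy nyid xct tvwy dlxde jrczb uixby zybr
Final line count: 17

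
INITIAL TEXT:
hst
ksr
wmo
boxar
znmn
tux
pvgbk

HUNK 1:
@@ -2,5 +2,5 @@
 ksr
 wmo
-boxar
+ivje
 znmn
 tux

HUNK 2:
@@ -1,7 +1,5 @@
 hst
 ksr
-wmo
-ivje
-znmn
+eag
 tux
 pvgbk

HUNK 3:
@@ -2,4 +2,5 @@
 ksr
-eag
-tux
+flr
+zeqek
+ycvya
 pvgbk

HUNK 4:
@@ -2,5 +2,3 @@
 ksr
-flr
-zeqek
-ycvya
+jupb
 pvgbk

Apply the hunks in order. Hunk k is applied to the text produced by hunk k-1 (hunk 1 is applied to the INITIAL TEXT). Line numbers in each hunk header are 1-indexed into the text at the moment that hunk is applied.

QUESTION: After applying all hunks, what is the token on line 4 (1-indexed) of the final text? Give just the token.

Answer: pvgbk

Derivation:
Hunk 1: at line 2 remove [boxar] add [ivje] -> 7 lines: hst ksr wmo ivje znmn tux pvgbk
Hunk 2: at line 1 remove [wmo,ivje,znmn] add [eag] -> 5 lines: hst ksr eag tux pvgbk
Hunk 3: at line 2 remove [eag,tux] add [flr,zeqek,ycvya] -> 6 lines: hst ksr flr zeqek ycvya pvgbk
Hunk 4: at line 2 remove [flr,zeqek,ycvya] add [jupb] -> 4 lines: hst ksr jupb pvgbk
Final line 4: pvgbk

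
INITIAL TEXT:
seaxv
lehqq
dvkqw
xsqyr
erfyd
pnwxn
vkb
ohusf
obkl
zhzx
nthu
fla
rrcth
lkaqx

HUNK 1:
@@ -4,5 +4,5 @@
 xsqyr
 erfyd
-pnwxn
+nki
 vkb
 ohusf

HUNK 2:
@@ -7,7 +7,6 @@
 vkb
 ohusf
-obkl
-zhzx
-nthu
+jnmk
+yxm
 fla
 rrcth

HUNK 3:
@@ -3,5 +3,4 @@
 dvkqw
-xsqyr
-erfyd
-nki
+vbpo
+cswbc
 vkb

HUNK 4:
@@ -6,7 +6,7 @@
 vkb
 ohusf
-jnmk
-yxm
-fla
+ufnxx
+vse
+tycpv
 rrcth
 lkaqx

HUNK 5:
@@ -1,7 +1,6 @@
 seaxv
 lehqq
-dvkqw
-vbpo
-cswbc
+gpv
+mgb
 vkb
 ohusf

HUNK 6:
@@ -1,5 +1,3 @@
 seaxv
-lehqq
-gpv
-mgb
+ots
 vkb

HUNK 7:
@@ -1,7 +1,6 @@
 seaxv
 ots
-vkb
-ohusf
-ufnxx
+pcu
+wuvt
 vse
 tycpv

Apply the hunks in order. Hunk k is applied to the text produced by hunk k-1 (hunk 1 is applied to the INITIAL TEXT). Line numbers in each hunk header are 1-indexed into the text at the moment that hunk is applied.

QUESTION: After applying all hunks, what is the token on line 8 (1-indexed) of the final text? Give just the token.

Answer: lkaqx

Derivation:
Hunk 1: at line 4 remove [pnwxn] add [nki] -> 14 lines: seaxv lehqq dvkqw xsqyr erfyd nki vkb ohusf obkl zhzx nthu fla rrcth lkaqx
Hunk 2: at line 7 remove [obkl,zhzx,nthu] add [jnmk,yxm] -> 13 lines: seaxv lehqq dvkqw xsqyr erfyd nki vkb ohusf jnmk yxm fla rrcth lkaqx
Hunk 3: at line 3 remove [xsqyr,erfyd,nki] add [vbpo,cswbc] -> 12 lines: seaxv lehqq dvkqw vbpo cswbc vkb ohusf jnmk yxm fla rrcth lkaqx
Hunk 4: at line 6 remove [jnmk,yxm,fla] add [ufnxx,vse,tycpv] -> 12 lines: seaxv lehqq dvkqw vbpo cswbc vkb ohusf ufnxx vse tycpv rrcth lkaqx
Hunk 5: at line 1 remove [dvkqw,vbpo,cswbc] add [gpv,mgb] -> 11 lines: seaxv lehqq gpv mgb vkb ohusf ufnxx vse tycpv rrcth lkaqx
Hunk 6: at line 1 remove [lehqq,gpv,mgb] add [ots] -> 9 lines: seaxv ots vkb ohusf ufnxx vse tycpv rrcth lkaqx
Hunk 7: at line 1 remove [vkb,ohusf,ufnxx] add [pcu,wuvt] -> 8 lines: seaxv ots pcu wuvt vse tycpv rrcth lkaqx
Final line 8: lkaqx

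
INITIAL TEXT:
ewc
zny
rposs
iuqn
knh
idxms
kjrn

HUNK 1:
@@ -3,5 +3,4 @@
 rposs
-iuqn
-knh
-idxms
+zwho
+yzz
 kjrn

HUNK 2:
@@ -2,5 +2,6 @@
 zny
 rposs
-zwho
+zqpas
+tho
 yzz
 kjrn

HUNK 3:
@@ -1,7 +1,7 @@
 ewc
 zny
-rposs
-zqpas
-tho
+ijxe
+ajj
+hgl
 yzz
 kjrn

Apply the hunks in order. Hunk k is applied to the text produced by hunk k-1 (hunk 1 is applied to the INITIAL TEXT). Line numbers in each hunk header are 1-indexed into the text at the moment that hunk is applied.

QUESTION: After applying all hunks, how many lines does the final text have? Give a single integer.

Answer: 7

Derivation:
Hunk 1: at line 3 remove [iuqn,knh,idxms] add [zwho,yzz] -> 6 lines: ewc zny rposs zwho yzz kjrn
Hunk 2: at line 2 remove [zwho] add [zqpas,tho] -> 7 lines: ewc zny rposs zqpas tho yzz kjrn
Hunk 3: at line 1 remove [rposs,zqpas,tho] add [ijxe,ajj,hgl] -> 7 lines: ewc zny ijxe ajj hgl yzz kjrn
Final line count: 7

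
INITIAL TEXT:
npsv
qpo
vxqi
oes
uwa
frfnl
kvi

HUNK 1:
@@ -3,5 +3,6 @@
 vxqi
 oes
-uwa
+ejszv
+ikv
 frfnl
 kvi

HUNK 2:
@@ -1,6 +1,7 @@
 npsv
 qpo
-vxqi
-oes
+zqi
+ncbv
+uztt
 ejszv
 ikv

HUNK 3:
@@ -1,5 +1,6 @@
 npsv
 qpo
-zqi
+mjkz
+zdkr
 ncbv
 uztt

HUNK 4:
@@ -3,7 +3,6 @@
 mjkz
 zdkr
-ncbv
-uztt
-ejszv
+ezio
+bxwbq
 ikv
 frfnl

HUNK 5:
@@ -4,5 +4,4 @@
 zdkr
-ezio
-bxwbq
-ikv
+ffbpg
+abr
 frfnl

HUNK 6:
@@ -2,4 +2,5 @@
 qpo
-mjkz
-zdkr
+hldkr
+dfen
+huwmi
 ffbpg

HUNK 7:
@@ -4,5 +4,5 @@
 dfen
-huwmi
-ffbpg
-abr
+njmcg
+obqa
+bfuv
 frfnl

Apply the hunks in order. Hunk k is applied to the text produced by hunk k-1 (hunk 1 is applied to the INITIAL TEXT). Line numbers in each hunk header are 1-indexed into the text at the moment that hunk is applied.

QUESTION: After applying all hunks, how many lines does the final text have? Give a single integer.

Answer: 9

Derivation:
Hunk 1: at line 3 remove [uwa] add [ejszv,ikv] -> 8 lines: npsv qpo vxqi oes ejszv ikv frfnl kvi
Hunk 2: at line 1 remove [vxqi,oes] add [zqi,ncbv,uztt] -> 9 lines: npsv qpo zqi ncbv uztt ejszv ikv frfnl kvi
Hunk 3: at line 1 remove [zqi] add [mjkz,zdkr] -> 10 lines: npsv qpo mjkz zdkr ncbv uztt ejszv ikv frfnl kvi
Hunk 4: at line 3 remove [ncbv,uztt,ejszv] add [ezio,bxwbq] -> 9 lines: npsv qpo mjkz zdkr ezio bxwbq ikv frfnl kvi
Hunk 5: at line 4 remove [ezio,bxwbq,ikv] add [ffbpg,abr] -> 8 lines: npsv qpo mjkz zdkr ffbpg abr frfnl kvi
Hunk 6: at line 2 remove [mjkz,zdkr] add [hldkr,dfen,huwmi] -> 9 lines: npsv qpo hldkr dfen huwmi ffbpg abr frfnl kvi
Hunk 7: at line 4 remove [huwmi,ffbpg,abr] add [njmcg,obqa,bfuv] -> 9 lines: npsv qpo hldkr dfen njmcg obqa bfuv frfnl kvi
Final line count: 9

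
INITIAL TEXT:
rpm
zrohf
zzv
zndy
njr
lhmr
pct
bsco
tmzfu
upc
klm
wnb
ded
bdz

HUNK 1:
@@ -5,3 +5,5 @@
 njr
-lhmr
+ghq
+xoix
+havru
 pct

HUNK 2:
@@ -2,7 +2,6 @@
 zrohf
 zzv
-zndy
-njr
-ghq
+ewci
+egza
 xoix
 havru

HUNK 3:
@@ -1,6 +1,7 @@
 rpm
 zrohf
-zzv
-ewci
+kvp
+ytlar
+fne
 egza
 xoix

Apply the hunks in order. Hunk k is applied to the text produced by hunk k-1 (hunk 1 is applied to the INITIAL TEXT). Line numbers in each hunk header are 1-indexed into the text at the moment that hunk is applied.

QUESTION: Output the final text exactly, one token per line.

Hunk 1: at line 5 remove [lhmr] add [ghq,xoix,havru] -> 16 lines: rpm zrohf zzv zndy njr ghq xoix havru pct bsco tmzfu upc klm wnb ded bdz
Hunk 2: at line 2 remove [zndy,njr,ghq] add [ewci,egza] -> 15 lines: rpm zrohf zzv ewci egza xoix havru pct bsco tmzfu upc klm wnb ded bdz
Hunk 3: at line 1 remove [zzv,ewci] add [kvp,ytlar,fne] -> 16 lines: rpm zrohf kvp ytlar fne egza xoix havru pct bsco tmzfu upc klm wnb ded bdz

Answer: rpm
zrohf
kvp
ytlar
fne
egza
xoix
havru
pct
bsco
tmzfu
upc
klm
wnb
ded
bdz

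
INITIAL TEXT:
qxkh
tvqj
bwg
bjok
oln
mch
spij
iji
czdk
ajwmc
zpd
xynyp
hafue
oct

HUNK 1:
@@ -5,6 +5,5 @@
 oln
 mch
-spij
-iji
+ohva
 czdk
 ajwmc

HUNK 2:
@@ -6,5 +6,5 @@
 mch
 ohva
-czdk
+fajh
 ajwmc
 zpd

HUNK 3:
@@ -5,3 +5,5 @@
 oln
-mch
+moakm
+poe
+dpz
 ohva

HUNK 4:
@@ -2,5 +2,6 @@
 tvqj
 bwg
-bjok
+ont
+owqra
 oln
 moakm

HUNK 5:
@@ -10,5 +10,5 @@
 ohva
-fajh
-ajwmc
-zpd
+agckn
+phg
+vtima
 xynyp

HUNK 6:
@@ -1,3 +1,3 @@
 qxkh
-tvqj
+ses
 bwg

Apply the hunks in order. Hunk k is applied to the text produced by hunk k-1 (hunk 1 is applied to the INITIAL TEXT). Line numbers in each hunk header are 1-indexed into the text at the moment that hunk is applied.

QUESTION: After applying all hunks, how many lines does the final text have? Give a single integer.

Hunk 1: at line 5 remove [spij,iji] add [ohva] -> 13 lines: qxkh tvqj bwg bjok oln mch ohva czdk ajwmc zpd xynyp hafue oct
Hunk 2: at line 6 remove [czdk] add [fajh] -> 13 lines: qxkh tvqj bwg bjok oln mch ohva fajh ajwmc zpd xynyp hafue oct
Hunk 3: at line 5 remove [mch] add [moakm,poe,dpz] -> 15 lines: qxkh tvqj bwg bjok oln moakm poe dpz ohva fajh ajwmc zpd xynyp hafue oct
Hunk 4: at line 2 remove [bjok] add [ont,owqra] -> 16 lines: qxkh tvqj bwg ont owqra oln moakm poe dpz ohva fajh ajwmc zpd xynyp hafue oct
Hunk 5: at line 10 remove [fajh,ajwmc,zpd] add [agckn,phg,vtima] -> 16 lines: qxkh tvqj bwg ont owqra oln moakm poe dpz ohva agckn phg vtima xynyp hafue oct
Hunk 6: at line 1 remove [tvqj] add [ses] -> 16 lines: qxkh ses bwg ont owqra oln moakm poe dpz ohva agckn phg vtima xynyp hafue oct
Final line count: 16

Answer: 16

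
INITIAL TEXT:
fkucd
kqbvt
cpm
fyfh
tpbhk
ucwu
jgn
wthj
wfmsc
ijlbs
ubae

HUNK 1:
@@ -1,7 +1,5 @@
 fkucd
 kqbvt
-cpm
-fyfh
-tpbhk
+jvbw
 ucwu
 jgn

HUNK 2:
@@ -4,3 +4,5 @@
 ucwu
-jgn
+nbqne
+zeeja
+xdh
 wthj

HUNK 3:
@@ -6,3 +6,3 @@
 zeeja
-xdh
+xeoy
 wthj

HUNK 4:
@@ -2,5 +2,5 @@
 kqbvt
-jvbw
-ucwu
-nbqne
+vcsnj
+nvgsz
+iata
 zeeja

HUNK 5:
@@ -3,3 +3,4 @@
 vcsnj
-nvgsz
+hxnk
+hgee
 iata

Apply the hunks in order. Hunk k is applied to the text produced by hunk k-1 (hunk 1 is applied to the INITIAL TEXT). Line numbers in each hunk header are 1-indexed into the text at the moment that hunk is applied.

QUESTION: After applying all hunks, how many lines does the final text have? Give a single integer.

Hunk 1: at line 1 remove [cpm,fyfh,tpbhk] add [jvbw] -> 9 lines: fkucd kqbvt jvbw ucwu jgn wthj wfmsc ijlbs ubae
Hunk 2: at line 4 remove [jgn] add [nbqne,zeeja,xdh] -> 11 lines: fkucd kqbvt jvbw ucwu nbqne zeeja xdh wthj wfmsc ijlbs ubae
Hunk 3: at line 6 remove [xdh] add [xeoy] -> 11 lines: fkucd kqbvt jvbw ucwu nbqne zeeja xeoy wthj wfmsc ijlbs ubae
Hunk 4: at line 2 remove [jvbw,ucwu,nbqne] add [vcsnj,nvgsz,iata] -> 11 lines: fkucd kqbvt vcsnj nvgsz iata zeeja xeoy wthj wfmsc ijlbs ubae
Hunk 5: at line 3 remove [nvgsz] add [hxnk,hgee] -> 12 lines: fkucd kqbvt vcsnj hxnk hgee iata zeeja xeoy wthj wfmsc ijlbs ubae
Final line count: 12

Answer: 12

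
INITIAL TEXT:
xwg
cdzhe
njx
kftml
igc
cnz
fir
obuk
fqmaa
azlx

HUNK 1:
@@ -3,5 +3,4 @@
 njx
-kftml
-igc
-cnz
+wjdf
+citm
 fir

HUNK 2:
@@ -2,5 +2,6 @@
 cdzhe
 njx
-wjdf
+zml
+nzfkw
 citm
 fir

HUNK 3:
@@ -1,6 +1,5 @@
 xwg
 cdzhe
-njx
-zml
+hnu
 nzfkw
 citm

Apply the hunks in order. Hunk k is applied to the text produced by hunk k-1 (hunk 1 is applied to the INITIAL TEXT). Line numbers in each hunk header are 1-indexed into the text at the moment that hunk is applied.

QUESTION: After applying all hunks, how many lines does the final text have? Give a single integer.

Answer: 9

Derivation:
Hunk 1: at line 3 remove [kftml,igc,cnz] add [wjdf,citm] -> 9 lines: xwg cdzhe njx wjdf citm fir obuk fqmaa azlx
Hunk 2: at line 2 remove [wjdf] add [zml,nzfkw] -> 10 lines: xwg cdzhe njx zml nzfkw citm fir obuk fqmaa azlx
Hunk 3: at line 1 remove [njx,zml] add [hnu] -> 9 lines: xwg cdzhe hnu nzfkw citm fir obuk fqmaa azlx
Final line count: 9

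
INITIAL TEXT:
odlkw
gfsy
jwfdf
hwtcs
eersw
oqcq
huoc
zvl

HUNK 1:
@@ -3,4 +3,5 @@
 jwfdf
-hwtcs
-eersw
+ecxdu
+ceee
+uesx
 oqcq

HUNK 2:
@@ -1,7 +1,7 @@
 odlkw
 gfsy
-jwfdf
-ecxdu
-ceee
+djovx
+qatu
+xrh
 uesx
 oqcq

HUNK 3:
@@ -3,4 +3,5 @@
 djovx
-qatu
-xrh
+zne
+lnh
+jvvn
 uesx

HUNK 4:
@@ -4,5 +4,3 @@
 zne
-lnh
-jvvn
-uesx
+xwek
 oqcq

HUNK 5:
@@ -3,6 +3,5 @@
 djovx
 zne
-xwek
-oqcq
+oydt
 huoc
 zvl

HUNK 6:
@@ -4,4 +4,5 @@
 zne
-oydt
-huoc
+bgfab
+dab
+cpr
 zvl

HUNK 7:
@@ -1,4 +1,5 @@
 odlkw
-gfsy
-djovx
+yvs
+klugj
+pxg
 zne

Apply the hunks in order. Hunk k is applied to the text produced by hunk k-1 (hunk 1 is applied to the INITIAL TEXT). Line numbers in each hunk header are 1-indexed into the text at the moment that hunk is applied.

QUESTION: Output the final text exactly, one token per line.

Answer: odlkw
yvs
klugj
pxg
zne
bgfab
dab
cpr
zvl

Derivation:
Hunk 1: at line 3 remove [hwtcs,eersw] add [ecxdu,ceee,uesx] -> 9 lines: odlkw gfsy jwfdf ecxdu ceee uesx oqcq huoc zvl
Hunk 2: at line 1 remove [jwfdf,ecxdu,ceee] add [djovx,qatu,xrh] -> 9 lines: odlkw gfsy djovx qatu xrh uesx oqcq huoc zvl
Hunk 3: at line 3 remove [qatu,xrh] add [zne,lnh,jvvn] -> 10 lines: odlkw gfsy djovx zne lnh jvvn uesx oqcq huoc zvl
Hunk 4: at line 4 remove [lnh,jvvn,uesx] add [xwek] -> 8 lines: odlkw gfsy djovx zne xwek oqcq huoc zvl
Hunk 5: at line 3 remove [xwek,oqcq] add [oydt] -> 7 lines: odlkw gfsy djovx zne oydt huoc zvl
Hunk 6: at line 4 remove [oydt,huoc] add [bgfab,dab,cpr] -> 8 lines: odlkw gfsy djovx zne bgfab dab cpr zvl
Hunk 7: at line 1 remove [gfsy,djovx] add [yvs,klugj,pxg] -> 9 lines: odlkw yvs klugj pxg zne bgfab dab cpr zvl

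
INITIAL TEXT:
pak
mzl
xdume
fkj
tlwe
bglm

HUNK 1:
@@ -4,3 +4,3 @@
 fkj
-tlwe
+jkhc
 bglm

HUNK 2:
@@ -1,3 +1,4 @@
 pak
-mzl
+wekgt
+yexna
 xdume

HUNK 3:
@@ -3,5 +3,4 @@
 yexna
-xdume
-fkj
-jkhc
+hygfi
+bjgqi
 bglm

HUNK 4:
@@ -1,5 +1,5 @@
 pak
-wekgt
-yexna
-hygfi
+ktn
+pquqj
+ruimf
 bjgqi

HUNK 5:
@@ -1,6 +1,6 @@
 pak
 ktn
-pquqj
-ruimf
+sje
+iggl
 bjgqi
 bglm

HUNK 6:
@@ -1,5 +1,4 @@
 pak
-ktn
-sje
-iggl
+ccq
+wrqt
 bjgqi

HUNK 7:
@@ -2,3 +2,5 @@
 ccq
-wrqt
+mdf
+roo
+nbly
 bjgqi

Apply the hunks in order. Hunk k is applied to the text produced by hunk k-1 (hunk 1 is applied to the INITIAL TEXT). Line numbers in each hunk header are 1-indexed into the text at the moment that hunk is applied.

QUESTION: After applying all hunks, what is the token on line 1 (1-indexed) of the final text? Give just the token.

Answer: pak

Derivation:
Hunk 1: at line 4 remove [tlwe] add [jkhc] -> 6 lines: pak mzl xdume fkj jkhc bglm
Hunk 2: at line 1 remove [mzl] add [wekgt,yexna] -> 7 lines: pak wekgt yexna xdume fkj jkhc bglm
Hunk 3: at line 3 remove [xdume,fkj,jkhc] add [hygfi,bjgqi] -> 6 lines: pak wekgt yexna hygfi bjgqi bglm
Hunk 4: at line 1 remove [wekgt,yexna,hygfi] add [ktn,pquqj,ruimf] -> 6 lines: pak ktn pquqj ruimf bjgqi bglm
Hunk 5: at line 1 remove [pquqj,ruimf] add [sje,iggl] -> 6 lines: pak ktn sje iggl bjgqi bglm
Hunk 6: at line 1 remove [ktn,sje,iggl] add [ccq,wrqt] -> 5 lines: pak ccq wrqt bjgqi bglm
Hunk 7: at line 2 remove [wrqt] add [mdf,roo,nbly] -> 7 lines: pak ccq mdf roo nbly bjgqi bglm
Final line 1: pak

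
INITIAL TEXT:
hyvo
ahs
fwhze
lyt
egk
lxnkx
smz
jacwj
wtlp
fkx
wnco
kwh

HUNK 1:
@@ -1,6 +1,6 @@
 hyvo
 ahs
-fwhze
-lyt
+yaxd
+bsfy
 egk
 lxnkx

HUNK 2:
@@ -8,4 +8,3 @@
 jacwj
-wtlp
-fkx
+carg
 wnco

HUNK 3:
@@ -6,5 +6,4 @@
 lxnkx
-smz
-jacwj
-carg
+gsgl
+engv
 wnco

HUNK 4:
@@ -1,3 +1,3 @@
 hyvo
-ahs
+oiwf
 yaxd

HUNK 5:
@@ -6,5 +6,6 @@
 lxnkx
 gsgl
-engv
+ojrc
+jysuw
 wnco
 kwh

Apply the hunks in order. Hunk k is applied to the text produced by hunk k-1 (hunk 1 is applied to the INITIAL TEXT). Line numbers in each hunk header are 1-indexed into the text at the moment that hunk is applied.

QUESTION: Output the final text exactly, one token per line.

Answer: hyvo
oiwf
yaxd
bsfy
egk
lxnkx
gsgl
ojrc
jysuw
wnco
kwh

Derivation:
Hunk 1: at line 1 remove [fwhze,lyt] add [yaxd,bsfy] -> 12 lines: hyvo ahs yaxd bsfy egk lxnkx smz jacwj wtlp fkx wnco kwh
Hunk 2: at line 8 remove [wtlp,fkx] add [carg] -> 11 lines: hyvo ahs yaxd bsfy egk lxnkx smz jacwj carg wnco kwh
Hunk 3: at line 6 remove [smz,jacwj,carg] add [gsgl,engv] -> 10 lines: hyvo ahs yaxd bsfy egk lxnkx gsgl engv wnco kwh
Hunk 4: at line 1 remove [ahs] add [oiwf] -> 10 lines: hyvo oiwf yaxd bsfy egk lxnkx gsgl engv wnco kwh
Hunk 5: at line 6 remove [engv] add [ojrc,jysuw] -> 11 lines: hyvo oiwf yaxd bsfy egk lxnkx gsgl ojrc jysuw wnco kwh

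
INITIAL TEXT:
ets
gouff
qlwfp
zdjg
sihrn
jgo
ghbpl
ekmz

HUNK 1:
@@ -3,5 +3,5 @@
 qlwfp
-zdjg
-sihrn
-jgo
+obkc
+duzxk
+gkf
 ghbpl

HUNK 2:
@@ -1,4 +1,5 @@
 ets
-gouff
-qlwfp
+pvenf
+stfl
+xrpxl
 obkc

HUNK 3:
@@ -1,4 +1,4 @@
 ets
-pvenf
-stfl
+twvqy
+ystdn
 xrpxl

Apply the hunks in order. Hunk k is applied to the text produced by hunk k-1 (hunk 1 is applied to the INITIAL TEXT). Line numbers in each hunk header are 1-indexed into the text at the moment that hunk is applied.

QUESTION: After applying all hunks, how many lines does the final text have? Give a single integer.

Hunk 1: at line 3 remove [zdjg,sihrn,jgo] add [obkc,duzxk,gkf] -> 8 lines: ets gouff qlwfp obkc duzxk gkf ghbpl ekmz
Hunk 2: at line 1 remove [gouff,qlwfp] add [pvenf,stfl,xrpxl] -> 9 lines: ets pvenf stfl xrpxl obkc duzxk gkf ghbpl ekmz
Hunk 3: at line 1 remove [pvenf,stfl] add [twvqy,ystdn] -> 9 lines: ets twvqy ystdn xrpxl obkc duzxk gkf ghbpl ekmz
Final line count: 9

Answer: 9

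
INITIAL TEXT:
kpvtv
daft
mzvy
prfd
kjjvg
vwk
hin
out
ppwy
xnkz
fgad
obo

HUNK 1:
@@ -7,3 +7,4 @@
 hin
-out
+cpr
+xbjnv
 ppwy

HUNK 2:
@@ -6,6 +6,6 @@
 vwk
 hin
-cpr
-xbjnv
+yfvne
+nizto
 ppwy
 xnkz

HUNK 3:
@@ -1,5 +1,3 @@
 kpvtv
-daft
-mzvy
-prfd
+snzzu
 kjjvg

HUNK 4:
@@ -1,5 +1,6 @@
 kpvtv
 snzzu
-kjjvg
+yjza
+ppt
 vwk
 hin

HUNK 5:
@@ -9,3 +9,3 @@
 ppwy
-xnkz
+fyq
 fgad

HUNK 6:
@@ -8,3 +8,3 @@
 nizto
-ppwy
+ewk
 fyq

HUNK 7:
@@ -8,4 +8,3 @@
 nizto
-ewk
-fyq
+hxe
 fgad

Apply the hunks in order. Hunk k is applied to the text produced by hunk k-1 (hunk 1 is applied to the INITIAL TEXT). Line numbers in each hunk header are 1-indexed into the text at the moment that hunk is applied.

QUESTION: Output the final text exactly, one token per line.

Hunk 1: at line 7 remove [out] add [cpr,xbjnv] -> 13 lines: kpvtv daft mzvy prfd kjjvg vwk hin cpr xbjnv ppwy xnkz fgad obo
Hunk 2: at line 6 remove [cpr,xbjnv] add [yfvne,nizto] -> 13 lines: kpvtv daft mzvy prfd kjjvg vwk hin yfvne nizto ppwy xnkz fgad obo
Hunk 3: at line 1 remove [daft,mzvy,prfd] add [snzzu] -> 11 lines: kpvtv snzzu kjjvg vwk hin yfvne nizto ppwy xnkz fgad obo
Hunk 4: at line 1 remove [kjjvg] add [yjza,ppt] -> 12 lines: kpvtv snzzu yjza ppt vwk hin yfvne nizto ppwy xnkz fgad obo
Hunk 5: at line 9 remove [xnkz] add [fyq] -> 12 lines: kpvtv snzzu yjza ppt vwk hin yfvne nizto ppwy fyq fgad obo
Hunk 6: at line 8 remove [ppwy] add [ewk] -> 12 lines: kpvtv snzzu yjza ppt vwk hin yfvne nizto ewk fyq fgad obo
Hunk 7: at line 8 remove [ewk,fyq] add [hxe] -> 11 lines: kpvtv snzzu yjza ppt vwk hin yfvne nizto hxe fgad obo

Answer: kpvtv
snzzu
yjza
ppt
vwk
hin
yfvne
nizto
hxe
fgad
obo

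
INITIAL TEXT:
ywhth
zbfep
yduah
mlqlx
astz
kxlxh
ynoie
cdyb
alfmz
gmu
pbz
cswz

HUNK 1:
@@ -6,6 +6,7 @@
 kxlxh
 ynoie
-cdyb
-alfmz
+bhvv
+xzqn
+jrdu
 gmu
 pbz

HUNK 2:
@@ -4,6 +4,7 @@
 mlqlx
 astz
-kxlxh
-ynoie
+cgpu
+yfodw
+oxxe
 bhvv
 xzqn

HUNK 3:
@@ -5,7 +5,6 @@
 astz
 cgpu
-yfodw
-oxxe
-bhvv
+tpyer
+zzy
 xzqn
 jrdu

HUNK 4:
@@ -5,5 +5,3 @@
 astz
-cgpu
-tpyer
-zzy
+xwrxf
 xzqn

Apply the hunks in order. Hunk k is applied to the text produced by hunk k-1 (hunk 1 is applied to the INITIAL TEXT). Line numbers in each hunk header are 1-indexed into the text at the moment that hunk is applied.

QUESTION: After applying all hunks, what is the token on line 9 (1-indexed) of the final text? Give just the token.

Answer: gmu

Derivation:
Hunk 1: at line 6 remove [cdyb,alfmz] add [bhvv,xzqn,jrdu] -> 13 lines: ywhth zbfep yduah mlqlx astz kxlxh ynoie bhvv xzqn jrdu gmu pbz cswz
Hunk 2: at line 4 remove [kxlxh,ynoie] add [cgpu,yfodw,oxxe] -> 14 lines: ywhth zbfep yduah mlqlx astz cgpu yfodw oxxe bhvv xzqn jrdu gmu pbz cswz
Hunk 3: at line 5 remove [yfodw,oxxe,bhvv] add [tpyer,zzy] -> 13 lines: ywhth zbfep yduah mlqlx astz cgpu tpyer zzy xzqn jrdu gmu pbz cswz
Hunk 4: at line 5 remove [cgpu,tpyer,zzy] add [xwrxf] -> 11 lines: ywhth zbfep yduah mlqlx astz xwrxf xzqn jrdu gmu pbz cswz
Final line 9: gmu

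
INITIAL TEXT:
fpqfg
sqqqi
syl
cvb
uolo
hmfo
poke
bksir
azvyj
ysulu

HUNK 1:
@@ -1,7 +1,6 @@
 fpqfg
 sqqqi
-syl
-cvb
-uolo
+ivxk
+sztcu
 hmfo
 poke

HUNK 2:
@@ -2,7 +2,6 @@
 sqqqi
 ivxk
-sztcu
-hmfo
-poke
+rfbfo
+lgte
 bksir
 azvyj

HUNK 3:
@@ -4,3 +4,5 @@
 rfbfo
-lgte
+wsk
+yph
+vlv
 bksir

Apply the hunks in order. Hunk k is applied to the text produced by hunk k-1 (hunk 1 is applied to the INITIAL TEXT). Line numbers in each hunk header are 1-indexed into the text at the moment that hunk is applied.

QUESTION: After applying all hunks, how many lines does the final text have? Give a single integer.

Hunk 1: at line 1 remove [syl,cvb,uolo] add [ivxk,sztcu] -> 9 lines: fpqfg sqqqi ivxk sztcu hmfo poke bksir azvyj ysulu
Hunk 2: at line 2 remove [sztcu,hmfo,poke] add [rfbfo,lgte] -> 8 lines: fpqfg sqqqi ivxk rfbfo lgte bksir azvyj ysulu
Hunk 3: at line 4 remove [lgte] add [wsk,yph,vlv] -> 10 lines: fpqfg sqqqi ivxk rfbfo wsk yph vlv bksir azvyj ysulu
Final line count: 10

Answer: 10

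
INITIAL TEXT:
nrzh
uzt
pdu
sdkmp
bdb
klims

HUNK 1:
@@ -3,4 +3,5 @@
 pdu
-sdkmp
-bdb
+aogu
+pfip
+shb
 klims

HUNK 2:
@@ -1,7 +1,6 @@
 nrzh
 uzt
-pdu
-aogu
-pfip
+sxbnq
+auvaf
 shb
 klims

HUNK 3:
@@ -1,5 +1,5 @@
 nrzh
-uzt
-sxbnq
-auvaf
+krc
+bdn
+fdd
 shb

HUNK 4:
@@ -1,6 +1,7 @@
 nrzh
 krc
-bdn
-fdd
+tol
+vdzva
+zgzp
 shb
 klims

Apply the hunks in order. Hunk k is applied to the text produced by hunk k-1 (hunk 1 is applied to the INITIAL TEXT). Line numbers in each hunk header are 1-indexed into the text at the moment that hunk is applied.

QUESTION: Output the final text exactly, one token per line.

Answer: nrzh
krc
tol
vdzva
zgzp
shb
klims

Derivation:
Hunk 1: at line 3 remove [sdkmp,bdb] add [aogu,pfip,shb] -> 7 lines: nrzh uzt pdu aogu pfip shb klims
Hunk 2: at line 1 remove [pdu,aogu,pfip] add [sxbnq,auvaf] -> 6 lines: nrzh uzt sxbnq auvaf shb klims
Hunk 3: at line 1 remove [uzt,sxbnq,auvaf] add [krc,bdn,fdd] -> 6 lines: nrzh krc bdn fdd shb klims
Hunk 4: at line 1 remove [bdn,fdd] add [tol,vdzva,zgzp] -> 7 lines: nrzh krc tol vdzva zgzp shb klims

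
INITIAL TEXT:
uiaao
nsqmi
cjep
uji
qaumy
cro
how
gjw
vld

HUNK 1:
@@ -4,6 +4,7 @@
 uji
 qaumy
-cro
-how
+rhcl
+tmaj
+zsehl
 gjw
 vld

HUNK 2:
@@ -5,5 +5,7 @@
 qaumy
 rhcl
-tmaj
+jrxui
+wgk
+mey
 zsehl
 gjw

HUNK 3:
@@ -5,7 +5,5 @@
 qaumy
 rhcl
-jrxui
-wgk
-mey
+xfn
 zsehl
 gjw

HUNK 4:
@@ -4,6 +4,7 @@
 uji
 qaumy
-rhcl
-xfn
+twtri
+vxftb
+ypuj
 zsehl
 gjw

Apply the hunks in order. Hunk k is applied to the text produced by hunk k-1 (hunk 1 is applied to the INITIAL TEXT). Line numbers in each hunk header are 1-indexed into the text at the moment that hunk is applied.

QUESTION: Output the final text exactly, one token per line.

Hunk 1: at line 4 remove [cro,how] add [rhcl,tmaj,zsehl] -> 10 lines: uiaao nsqmi cjep uji qaumy rhcl tmaj zsehl gjw vld
Hunk 2: at line 5 remove [tmaj] add [jrxui,wgk,mey] -> 12 lines: uiaao nsqmi cjep uji qaumy rhcl jrxui wgk mey zsehl gjw vld
Hunk 3: at line 5 remove [jrxui,wgk,mey] add [xfn] -> 10 lines: uiaao nsqmi cjep uji qaumy rhcl xfn zsehl gjw vld
Hunk 4: at line 4 remove [rhcl,xfn] add [twtri,vxftb,ypuj] -> 11 lines: uiaao nsqmi cjep uji qaumy twtri vxftb ypuj zsehl gjw vld

Answer: uiaao
nsqmi
cjep
uji
qaumy
twtri
vxftb
ypuj
zsehl
gjw
vld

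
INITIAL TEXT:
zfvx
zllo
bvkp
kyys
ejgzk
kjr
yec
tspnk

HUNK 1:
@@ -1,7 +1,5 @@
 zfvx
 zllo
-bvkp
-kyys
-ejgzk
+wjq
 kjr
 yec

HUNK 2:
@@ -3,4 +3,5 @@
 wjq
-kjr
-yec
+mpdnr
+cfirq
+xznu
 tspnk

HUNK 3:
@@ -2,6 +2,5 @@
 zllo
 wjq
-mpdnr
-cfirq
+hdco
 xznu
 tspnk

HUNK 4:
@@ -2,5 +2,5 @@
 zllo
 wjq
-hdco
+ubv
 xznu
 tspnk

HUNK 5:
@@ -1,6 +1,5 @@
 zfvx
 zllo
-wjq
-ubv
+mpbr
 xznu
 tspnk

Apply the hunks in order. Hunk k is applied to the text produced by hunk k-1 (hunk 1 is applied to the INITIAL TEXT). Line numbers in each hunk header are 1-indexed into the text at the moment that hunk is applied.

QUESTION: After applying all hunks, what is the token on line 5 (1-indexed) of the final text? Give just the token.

Hunk 1: at line 1 remove [bvkp,kyys,ejgzk] add [wjq] -> 6 lines: zfvx zllo wjq kjr yec tspnk
Hunk 2: at line 3 remove [kjr,yec] add [mpdnr,cfirq,xznu] -> 7 lines: zfvx zllo wjq mpdnr cfirq xznu tspnk
Hunk 3: at line 2 remove [mpdnr,cfirq] add [hdco] -> 6 lines: zfvx zllo wjq hdco xznu tspnk
Hunk 4: at line 2 remove [hdco] add [ubv] -> 6 lines: zfvx zllo wjq ubv xznu tspnk
Hunk 5: at line 1 remove [wjq,ubv] add [mpbr] -> 5 lines: zfvx zllo mpbr xznu tspnk
Final line 5: tspnk

Answer: tspnk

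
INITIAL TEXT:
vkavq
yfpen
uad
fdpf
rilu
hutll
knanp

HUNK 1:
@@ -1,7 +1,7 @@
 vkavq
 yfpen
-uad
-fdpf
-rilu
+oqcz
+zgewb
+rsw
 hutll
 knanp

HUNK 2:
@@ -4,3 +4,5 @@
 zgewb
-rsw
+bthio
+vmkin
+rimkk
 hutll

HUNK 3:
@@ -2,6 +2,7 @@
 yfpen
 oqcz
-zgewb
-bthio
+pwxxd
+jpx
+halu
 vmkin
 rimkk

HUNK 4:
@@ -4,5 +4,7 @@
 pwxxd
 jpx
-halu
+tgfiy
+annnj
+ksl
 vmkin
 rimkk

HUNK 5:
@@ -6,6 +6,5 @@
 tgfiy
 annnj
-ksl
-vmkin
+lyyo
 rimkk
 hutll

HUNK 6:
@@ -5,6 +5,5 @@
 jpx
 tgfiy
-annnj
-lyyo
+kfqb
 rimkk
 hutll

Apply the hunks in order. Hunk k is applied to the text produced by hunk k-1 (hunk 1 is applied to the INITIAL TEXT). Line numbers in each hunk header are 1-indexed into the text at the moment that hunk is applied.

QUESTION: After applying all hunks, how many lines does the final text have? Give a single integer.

Hunk 1: at line 1 remove [uad,fdpf,rilu] add [oqcz,zgewb,rsw] -> 7 lines: vkavq yfpen oqcz zgewb rsw hutll knanp
Hunk 2: at line 4 remove [rsw] add [bthio,vmkin,rimkk] -> 9 lines: vkavq yfpen oqcz zgewb bthio vmkin rimkk hutll knanp
Hunk 3: at line 2 remove [zgewb,bthio] add [pwxxd,jpx,halu] -> 10 lines: vkavq yfpen oqcz pwxxd jpx halu vmkin rimkk hutll knanp
Hunk 4: at line 4 remove [halu] add [tgfiy,annnj,ksl] -> 12 lines: vkavq yfpen oqcz pwxxd jpx tgfiy annnj ksl vmkin rimkk hutll knanp
Hunk 5: at line 6 remove [ksl,vmkin] add [lyyo] -> 11 lines: vkavq yfpen oqcz pwxxd jpx tgfiy annnj lyyo rimkk hutll knanp
Hunk 6: at line 5 remove [annnj,lyyo] add [kfqb] -> 10 lines: vkavq yfpen oqcz pwxxd jpx tgfiy kfqb rimkk hutll knanp
Final line count: 10

Answer: 10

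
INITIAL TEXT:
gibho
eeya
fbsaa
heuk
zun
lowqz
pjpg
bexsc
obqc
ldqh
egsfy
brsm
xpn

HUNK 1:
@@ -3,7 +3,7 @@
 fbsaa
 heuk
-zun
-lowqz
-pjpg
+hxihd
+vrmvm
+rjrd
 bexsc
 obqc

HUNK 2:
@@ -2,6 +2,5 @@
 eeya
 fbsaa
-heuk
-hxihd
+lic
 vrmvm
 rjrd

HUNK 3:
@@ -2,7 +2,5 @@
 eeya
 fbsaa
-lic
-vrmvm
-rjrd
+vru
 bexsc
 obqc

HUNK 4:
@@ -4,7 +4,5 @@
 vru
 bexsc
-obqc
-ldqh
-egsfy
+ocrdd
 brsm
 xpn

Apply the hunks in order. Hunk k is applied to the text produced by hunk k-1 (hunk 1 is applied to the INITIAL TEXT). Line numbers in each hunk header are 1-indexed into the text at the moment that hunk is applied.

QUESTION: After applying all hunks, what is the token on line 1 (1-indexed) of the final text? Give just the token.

Answer: gibho

Derivation:
Hunk 1: at line 3 remove [zun,lowqz,pjpg] add [hxihd,vrmvm,rjrd] -> 13 lines: gibho eeya fbsaa heuk hxihd vrmvm rjrd bexsc obqc ldqh egsfy brsm xpn
Hunk 2: at line 2 remove [heuk,hxihd] add [lic] -> 12 lines: gibho eeya fbsaa lic vrmvm rjrd bexsc obqc ldqh egsfy brsm xpn
Hunk 3: at line 2 remove [lic,vrmvm,rjrd] add [vru] -> 10 lines: gibho eeya fbsaa vru bexsc obqc ldqh egsfy brsm xpn
Hunk 4: at line 4 remove [obqc,ldqh,egsfy] add [ocrdd] -> 8 lines: gibho eeya fbsaa vru bexsc ocrdd brsm xpn
Final line 1: gibho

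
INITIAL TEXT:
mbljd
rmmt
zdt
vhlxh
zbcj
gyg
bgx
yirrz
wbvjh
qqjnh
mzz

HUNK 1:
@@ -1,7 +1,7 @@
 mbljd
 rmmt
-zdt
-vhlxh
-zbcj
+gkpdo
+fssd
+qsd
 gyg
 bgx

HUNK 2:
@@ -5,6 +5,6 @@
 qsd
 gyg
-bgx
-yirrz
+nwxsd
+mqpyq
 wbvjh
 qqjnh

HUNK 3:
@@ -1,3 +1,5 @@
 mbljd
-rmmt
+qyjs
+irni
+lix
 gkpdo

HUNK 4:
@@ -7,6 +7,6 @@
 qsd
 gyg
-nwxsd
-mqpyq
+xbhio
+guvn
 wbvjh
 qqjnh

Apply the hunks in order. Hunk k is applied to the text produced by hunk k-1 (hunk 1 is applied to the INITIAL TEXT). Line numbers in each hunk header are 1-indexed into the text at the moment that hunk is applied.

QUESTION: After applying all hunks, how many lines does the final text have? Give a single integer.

Answer: 13

Derivation:
Hunk 1: at line 1 remove [zdt,vhlxh,zbcj] add [gkpdo,fssd,qsd] -> 11 lines: mbljd rmmt gkpdo fssd qsd gyg bgx yirrz wbvjh qqjnh mzz
Hunk 2: at line 5 remove [bgx,yirrz] add [nwxsd,mqpyq] -> 11 lines: mbljd rmmt gkpdo fssd qsd gyg nwxsd mqpyq wbvjh qqjnh mzz
Hunk 3: at line 1 remove [rmmt] add [qyjs,irni,lix] -> 13 lines: mbljd qyjs irni lix gkpdo fssd qsd gyg nwxsd mqpyq wbvjh qqjnh mzz
Hunk 4: at line 7 remove [nwxsd,mqpyq] add [xbhio,guvn] -> 13 lines: mbljd qyjs irni lix gkpdo fssd qsd gyg xbhio guvn wbvjh qqjnh mzz
Final line count: 13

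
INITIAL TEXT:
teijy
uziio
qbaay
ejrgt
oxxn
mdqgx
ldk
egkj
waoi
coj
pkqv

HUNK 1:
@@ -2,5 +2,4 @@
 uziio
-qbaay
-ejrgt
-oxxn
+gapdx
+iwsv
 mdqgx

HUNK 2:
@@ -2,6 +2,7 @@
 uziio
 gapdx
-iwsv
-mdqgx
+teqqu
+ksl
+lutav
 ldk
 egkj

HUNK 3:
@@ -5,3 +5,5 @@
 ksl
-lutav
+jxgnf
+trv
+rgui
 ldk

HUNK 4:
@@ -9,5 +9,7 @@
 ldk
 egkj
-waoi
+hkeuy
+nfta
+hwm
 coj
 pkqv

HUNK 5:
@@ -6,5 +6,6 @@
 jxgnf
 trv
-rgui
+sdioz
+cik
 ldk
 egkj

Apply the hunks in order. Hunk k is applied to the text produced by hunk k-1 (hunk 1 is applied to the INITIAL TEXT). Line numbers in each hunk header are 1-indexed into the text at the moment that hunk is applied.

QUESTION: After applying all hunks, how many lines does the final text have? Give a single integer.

Hunk 1: at line 2 remove [qbaay,ejrgt,oxxn] add [gapdx,iwsv] -> 10 lines: teijy uziio gapdx iwsv mdqgx ldk egkj waoi coj pkqv
Hunk 2: at line 2 remove [iwsv,mdqgx] add [teqqu,ksl,lutav] -> 11 lines: teijy uziio gapdx teqqu ksl lutav ldk egkj waoi coj pkqv
Hunk 3: at line 5 remove [lutav] add [jxgnf,trv,rgui] -> 13 lines: teijy uziio gapdx teqqu ksl jxgnf trv rgui ldk egkj waoi coj pkqv
Hunk 4: at line 9 remove [waoi] add [hkeuy,nfta,hwm] -> 15 lines: teijy uziio gapdx teqqu ksl jxgnf trv rgui ldk egkj hkeuy nfta hwm coj pkqv
Hunk 5: at line 6 remove [rgui] add [sdioz,cik] -> 16 lines: teijy uziio gapdx teqqu ksl jxgnf trv sdioz cik ldk egkj hkeuy nfta hwm coj pkqv
Final line count: 16

Answer: 16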